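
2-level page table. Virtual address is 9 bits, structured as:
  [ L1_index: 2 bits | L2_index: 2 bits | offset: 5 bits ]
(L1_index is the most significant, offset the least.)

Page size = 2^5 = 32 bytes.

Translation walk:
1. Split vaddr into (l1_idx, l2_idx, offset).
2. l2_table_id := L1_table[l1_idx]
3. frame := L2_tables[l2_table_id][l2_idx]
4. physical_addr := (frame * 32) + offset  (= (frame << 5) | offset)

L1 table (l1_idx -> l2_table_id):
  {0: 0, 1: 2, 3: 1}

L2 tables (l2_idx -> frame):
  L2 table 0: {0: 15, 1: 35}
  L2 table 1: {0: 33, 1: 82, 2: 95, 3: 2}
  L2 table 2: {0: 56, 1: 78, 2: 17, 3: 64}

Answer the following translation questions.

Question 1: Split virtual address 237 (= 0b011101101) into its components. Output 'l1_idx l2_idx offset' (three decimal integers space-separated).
Answer: 1 3 13

Derivation:
vaddr = 237 = 0b011101101
  top 2 bits -> l1_idx = 1
  next 2 bits -> l2_idx = 3
  bottom 5 bits -> offset = 13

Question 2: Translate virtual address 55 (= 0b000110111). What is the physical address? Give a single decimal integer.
vaddr = 55 = 0b000110111
Split: l1_idx=0, l2_idx=1, offset=23
L1[0] = 0
L2[0][1] = 35
paddr = 35 * 32 + 23 = 1143

Answer: 1143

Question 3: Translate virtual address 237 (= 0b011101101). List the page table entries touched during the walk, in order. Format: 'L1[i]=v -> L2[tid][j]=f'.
vaddr = 237 = 0b011101101
Split: l1_idx=1, l2_idx=3, offset=13

Answer: L1[1]=2 -> L2[2][3]=64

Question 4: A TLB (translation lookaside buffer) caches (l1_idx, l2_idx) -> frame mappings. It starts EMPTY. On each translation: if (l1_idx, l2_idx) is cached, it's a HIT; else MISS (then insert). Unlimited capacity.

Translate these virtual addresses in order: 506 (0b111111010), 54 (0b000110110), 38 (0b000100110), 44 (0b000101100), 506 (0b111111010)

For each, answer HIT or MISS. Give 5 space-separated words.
Answer: MISS MISS HIT HIT HIT

Derivation:
vaddr=506: (3,3) not in TLB -> MISS, insert
vaddr=54: (0,1) not in TLB -> MISS, insert
vaddr=38: (0,1) in TLB -> HIT
vaddr=44: (0,1) in TLB -> HIT
vaddr=506: (3,3) in TLB -> HIT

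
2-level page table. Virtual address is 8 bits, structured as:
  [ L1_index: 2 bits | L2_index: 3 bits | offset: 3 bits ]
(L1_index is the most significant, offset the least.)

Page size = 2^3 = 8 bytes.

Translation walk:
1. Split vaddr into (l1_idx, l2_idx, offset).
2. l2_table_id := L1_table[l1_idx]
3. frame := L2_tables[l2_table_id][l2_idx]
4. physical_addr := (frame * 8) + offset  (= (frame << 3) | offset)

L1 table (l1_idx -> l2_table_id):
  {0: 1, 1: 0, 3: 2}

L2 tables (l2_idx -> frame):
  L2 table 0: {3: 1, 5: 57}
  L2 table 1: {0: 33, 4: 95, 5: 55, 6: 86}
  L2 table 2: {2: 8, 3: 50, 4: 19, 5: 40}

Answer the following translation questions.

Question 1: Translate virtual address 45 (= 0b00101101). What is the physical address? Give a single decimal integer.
vaddr = 45 = 0b00101101
Split: l1_idx=0, l2_idx=5, offset=5
L1[0] = 1
L2[1][5] = 55
paddr = 55 * 8 + 5 = 445

Answer: 445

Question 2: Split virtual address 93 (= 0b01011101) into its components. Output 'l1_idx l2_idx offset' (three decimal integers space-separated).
Answer: 1 3 5

Derivation:
vaddr = 93 = 0b01011101
  top 2 bits -> l1_idx = 1
  next 3 bits -> l2_idx = 3
  bottom 3 bits -> offset = 5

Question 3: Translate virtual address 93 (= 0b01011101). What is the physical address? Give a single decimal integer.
Answer: 13

Derivation:
vaddr = 93 = 0b01011101
Split: l1_idx=1, l2_idx=3, offset=5
L1[1] = 0
L2[0][3] = 1
paddr = 1 * 8 + 5 = 13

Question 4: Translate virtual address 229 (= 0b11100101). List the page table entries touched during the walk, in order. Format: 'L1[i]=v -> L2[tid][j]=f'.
vaddr = 229 = 0b11100101
Split: l1_idx=3, l2_idx=4, offset=5

Answer: L1[3]=2 -> L2[2][4]=19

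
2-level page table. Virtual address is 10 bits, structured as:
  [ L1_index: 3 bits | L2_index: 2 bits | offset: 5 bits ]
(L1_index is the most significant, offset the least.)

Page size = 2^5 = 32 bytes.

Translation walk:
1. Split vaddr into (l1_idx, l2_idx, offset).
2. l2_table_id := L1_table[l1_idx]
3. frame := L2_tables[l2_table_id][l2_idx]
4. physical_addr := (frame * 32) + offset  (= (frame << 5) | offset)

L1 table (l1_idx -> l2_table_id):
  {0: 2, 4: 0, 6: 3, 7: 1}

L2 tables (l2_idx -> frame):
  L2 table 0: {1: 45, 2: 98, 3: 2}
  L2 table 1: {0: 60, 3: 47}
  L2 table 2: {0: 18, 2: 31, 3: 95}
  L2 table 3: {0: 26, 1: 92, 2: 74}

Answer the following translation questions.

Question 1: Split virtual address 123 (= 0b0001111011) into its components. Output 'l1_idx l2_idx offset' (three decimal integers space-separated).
Answer: 0 3 27

Derivation:
vaddr = 123 = 0b0001111011
  top 3 bits -> l1_idx = 0
  next 2 bits -> l2_idx = 3
  bottom 5 bits -> offset = 27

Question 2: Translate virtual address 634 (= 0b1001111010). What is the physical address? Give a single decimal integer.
vaddr = 634 = 0b1001111010
Split: l1_idx=4, l2_idx=3, offset=26
L1[4] = 0
L2[0][3] = 2
paddr = 2 * 32 + 26 = 90

Answer: 90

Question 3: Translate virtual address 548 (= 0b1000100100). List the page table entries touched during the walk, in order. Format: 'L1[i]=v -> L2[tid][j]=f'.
Answer: L1[4]=0 -> L2[0][1]=45

Derivation:
vaddr = 548 = 0b1000100100
Split: l1_idx=4, l2_idx=1, offset=4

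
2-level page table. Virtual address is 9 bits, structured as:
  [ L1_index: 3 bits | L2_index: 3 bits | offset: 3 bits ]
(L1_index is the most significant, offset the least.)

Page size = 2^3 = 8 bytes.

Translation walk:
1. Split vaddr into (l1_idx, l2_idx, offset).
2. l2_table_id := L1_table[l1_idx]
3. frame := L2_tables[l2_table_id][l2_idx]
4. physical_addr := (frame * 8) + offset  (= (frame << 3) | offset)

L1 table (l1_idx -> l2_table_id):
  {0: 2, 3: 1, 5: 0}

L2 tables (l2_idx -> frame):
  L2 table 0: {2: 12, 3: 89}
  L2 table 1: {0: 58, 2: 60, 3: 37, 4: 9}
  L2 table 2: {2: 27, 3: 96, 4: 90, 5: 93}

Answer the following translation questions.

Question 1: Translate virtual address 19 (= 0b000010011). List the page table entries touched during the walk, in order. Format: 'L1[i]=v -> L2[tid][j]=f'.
Answer: L1[0]=2 -> L2[2][2]=27

Derivation:
vaddr = 19 = 0b000010011
Split: l1_idx=0, l2_idx=2, offset=3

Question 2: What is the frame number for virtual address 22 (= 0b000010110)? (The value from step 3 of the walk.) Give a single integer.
Answer: 27

Derivation:
vaddr = 22: l1_idx=0, l2_idx=2
L1[0] = 2; L2[2][2] = 27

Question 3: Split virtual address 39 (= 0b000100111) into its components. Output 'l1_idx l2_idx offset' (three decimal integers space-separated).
vaddr = 39 = 0b000100111
  top 3 bits -> l1_idx = 0
  next 3 bits -> l2_idx = 4
  bottom 3 bits -> offset = 7

Answer: 0 4 7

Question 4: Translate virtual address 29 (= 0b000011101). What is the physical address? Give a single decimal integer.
vaddr = 29 = 0b000011101
Split: l1_idx=0, l2_idx=3, offset=5
L1[0] = 2
L2[2][3] = 96
paddr = 96 * 8 + 5 = 773

Answer: 773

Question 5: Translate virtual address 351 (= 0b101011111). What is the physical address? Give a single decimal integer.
Answer: 719

Derivation:
vaddr = 351 = 0b101011111
Split: l1_idx=5, l2_idx=3, offset=7
L1[5] = 0
L2[0][3] = 89
paddr = 89 * 8 + 7 = 719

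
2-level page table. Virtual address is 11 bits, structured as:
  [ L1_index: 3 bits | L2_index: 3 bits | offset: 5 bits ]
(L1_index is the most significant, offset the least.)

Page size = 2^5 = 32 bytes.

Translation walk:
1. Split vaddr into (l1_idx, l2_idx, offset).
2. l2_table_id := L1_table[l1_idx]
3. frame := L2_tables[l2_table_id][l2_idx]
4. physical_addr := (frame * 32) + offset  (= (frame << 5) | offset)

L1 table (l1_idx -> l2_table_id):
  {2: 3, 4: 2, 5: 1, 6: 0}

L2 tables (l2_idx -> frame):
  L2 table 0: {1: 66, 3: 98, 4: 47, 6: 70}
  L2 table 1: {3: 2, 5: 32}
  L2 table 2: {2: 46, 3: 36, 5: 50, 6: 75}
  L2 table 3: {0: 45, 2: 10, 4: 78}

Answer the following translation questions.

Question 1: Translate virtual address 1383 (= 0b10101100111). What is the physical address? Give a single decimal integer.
vaddr = 1383 = 0b10101100111
Split: l1_idx=5, l2_idx=3, offset=7
L1[5] = 1
L2[1][3] = 2
paddr = 2 * 32 + 7 = 71

Answer: 71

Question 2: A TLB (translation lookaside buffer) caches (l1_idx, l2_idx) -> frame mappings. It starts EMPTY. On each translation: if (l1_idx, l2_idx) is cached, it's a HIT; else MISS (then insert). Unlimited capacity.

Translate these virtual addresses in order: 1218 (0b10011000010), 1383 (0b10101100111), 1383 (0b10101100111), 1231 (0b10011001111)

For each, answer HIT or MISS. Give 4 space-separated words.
vaddr=1218: (4,6) not in TLB -> MISS, insert
vaddr=1383: (5,3) not in TLB -> MISS, insert
vaddr=1383: (5,3) in TLB -> HIT
vaddr=1231: (4,6) in TLB -> HIT

Answer: MISS MISS HIT HIT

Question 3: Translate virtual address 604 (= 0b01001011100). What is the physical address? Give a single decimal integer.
vaddr = 604 = 0b01001011100
Split: l1_idx=2, l2_idx=2, offset=28
L1[2] = 3
L2[3][2] = 10
paddr = 10 * 32 + 28 = 348

Answer: 348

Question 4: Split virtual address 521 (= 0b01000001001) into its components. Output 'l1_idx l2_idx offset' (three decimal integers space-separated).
vaddr = 521 = 0b01000001001
  top 3 bits -> l1_idx = 2
  next 3 bits -> l2_idx = 0
  bottom 5 bits -> offset = 9

Answer: 2 0 9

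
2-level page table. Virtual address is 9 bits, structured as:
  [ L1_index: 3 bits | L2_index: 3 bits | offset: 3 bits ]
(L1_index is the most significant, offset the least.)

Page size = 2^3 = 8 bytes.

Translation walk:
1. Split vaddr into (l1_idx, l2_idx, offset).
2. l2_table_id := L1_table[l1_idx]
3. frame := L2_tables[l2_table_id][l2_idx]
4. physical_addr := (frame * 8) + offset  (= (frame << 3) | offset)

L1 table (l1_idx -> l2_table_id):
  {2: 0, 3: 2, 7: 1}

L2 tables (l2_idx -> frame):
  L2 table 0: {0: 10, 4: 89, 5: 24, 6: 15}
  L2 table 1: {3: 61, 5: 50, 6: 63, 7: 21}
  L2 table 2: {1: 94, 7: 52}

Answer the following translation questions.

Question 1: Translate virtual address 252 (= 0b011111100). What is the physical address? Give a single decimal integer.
vaddr = 252 = 0b011111100
Split: l1_idx=3, l2_idx=7, offset=4
L1[3] = 2
L2[2][7] = 52
paddr = 52 * 8 + 4 = 420

Answer: 420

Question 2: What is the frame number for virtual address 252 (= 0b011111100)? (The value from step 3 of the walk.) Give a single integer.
Answer: 52

Derivation:
vaddr = 252: l1_idx=3, l2_idx=7
L1[3] = 2; L2[2][7] = 52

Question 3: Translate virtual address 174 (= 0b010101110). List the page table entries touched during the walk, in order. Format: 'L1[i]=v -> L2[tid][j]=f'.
vaddr = 174 = 0b010101110
Split: l1_idx=2, l2_idx=5, offset=6

Answer: L1[2]=0 -> L2[0][5]=24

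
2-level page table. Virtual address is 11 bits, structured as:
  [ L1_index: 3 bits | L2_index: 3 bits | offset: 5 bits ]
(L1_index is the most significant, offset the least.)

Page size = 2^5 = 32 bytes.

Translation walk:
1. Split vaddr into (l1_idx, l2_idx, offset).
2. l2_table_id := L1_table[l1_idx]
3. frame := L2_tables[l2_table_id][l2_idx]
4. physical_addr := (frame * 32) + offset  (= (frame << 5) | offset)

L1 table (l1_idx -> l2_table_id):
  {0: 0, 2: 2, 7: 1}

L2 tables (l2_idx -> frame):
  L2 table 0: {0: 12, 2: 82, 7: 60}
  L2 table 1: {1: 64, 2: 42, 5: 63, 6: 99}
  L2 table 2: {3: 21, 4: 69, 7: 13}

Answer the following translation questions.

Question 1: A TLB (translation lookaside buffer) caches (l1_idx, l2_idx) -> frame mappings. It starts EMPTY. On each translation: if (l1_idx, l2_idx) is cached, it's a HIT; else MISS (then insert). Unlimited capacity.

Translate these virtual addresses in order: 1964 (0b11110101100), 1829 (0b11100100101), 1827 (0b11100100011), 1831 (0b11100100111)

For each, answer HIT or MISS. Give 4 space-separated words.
Answer: MISS MISS HIT HIT

Derivation:
vaddr=1964: (7,5) not in TLB -> MISS, insert
vaddr=1829: (7,1) not in TLB -> MISS, insert
vaddr=1827: (7,1) in TLB -> HIT
vaddr=1831: (7,1) in TLB -> HIT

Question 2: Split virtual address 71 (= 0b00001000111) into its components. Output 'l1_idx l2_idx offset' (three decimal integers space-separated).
vaddr = 71 = 0b00001000111
  top 3 bits -> l1_idx = 0
  next 3 bits -> l2_idx = 2
  bottom 5 bits -> offset = 7

Answer: 0 2 7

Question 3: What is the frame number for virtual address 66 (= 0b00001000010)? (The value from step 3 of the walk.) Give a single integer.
vaddr = 66: l1_idx=0, l2_idx=2
L1[0] = 0; L2[0][2] = 82

Answer: 82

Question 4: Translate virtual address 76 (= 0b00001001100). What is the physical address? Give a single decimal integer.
vaddr = 76 = 0b00001001100
Split: l1_idx=0, l2_idx=2, offset=12
L1[0] = 0
L2[0][2] = 82
paddr = 82 * 32 + 12 = 2636

Answer: 2636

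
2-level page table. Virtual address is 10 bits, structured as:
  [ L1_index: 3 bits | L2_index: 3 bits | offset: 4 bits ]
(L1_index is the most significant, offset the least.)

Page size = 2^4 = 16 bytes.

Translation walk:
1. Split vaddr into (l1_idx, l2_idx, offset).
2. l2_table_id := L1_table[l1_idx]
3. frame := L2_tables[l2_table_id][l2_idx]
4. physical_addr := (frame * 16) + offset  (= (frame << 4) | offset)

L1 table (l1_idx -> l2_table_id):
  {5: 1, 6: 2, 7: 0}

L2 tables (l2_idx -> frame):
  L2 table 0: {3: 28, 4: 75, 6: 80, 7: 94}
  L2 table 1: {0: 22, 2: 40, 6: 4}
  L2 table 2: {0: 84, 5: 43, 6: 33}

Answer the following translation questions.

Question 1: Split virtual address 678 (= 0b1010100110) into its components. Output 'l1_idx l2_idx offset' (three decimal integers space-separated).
vaddr = 678 = 0b1010100110
  top 3 bits -> l1_idx = 5
  next 3 bits -> l2_idx = 2
  bottom 4 bits -> offset = 6

Answer: 5 2 6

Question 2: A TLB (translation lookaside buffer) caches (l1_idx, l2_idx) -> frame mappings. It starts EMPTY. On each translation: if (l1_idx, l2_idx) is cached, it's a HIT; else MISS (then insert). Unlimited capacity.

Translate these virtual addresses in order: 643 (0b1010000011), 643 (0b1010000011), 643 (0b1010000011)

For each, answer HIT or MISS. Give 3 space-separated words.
Answer: MISS HIT HIT

Derivation:
vaddr=643: (5,0) not in TLB -> MISS, insert
vaddr=643: (5,0) in TLB -> HIT
vaddr=643: (5,0) in TLB -> HIT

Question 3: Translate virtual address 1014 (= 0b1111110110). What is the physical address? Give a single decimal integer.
Answer: 1510

Derivation:
vaddr = 1014 = 0b1111110110
Split: l1_idx=7, l2_idx=7, offset=6
L1[7] = 0
L2[0][7] = 94
paddr = 94 * 16 + 6 = 1510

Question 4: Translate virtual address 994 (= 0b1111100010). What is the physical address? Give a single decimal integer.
Answer: 1282

Derivation:
vaddr = 994 = 0b1111100010
Split: l1_idx=7, l2_idx=6, offset=2
L1[7] = 0
L2[0][6] = 80
paddr = 80 * 16 + 2 = 1282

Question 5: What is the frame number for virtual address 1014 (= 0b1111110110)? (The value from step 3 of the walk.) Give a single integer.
Answer: 94

Derivation:
vaddr = 1014: l1_idx=7, l2_idx=7
L1[7] = 0; L2[0][7] = 94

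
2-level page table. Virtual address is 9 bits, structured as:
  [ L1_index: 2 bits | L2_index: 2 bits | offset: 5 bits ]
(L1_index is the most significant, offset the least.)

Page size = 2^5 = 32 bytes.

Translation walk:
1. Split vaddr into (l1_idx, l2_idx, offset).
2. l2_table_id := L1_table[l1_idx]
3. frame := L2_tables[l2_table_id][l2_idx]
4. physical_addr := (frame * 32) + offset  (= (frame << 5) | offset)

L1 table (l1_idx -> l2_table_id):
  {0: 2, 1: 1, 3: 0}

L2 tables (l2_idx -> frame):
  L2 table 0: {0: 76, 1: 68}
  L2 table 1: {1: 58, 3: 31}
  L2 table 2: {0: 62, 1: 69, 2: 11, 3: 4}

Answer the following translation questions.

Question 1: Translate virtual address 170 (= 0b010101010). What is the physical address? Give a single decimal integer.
vaddr = 170 = 0b010101010
Split: l1_idx=1, l2_idx=1, offset=10
L1[1] = 1
L2[1][1] = 58
paddr = 58 * 32 + 10 = 1866

Answer: 1866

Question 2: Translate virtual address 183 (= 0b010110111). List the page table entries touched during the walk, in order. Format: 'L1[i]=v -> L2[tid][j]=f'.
Answer: L1[1]=1 -> L2[1][1]=58

Derivation:
vaddr = 183 = 0b010110111
Split: l1_idx=1, l2_idx=1, offset=23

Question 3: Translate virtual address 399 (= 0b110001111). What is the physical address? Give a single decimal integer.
vaddr = 399 = 0b110001111
Split: l1_idx=3, l2_idx=0, offset=15
L1[3] = 0
L2[0][0] = 76
paddr = 76 * 32 + 15 = 2447

Answer: 2447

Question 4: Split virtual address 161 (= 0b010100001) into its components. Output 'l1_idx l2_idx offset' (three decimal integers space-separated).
Answer: 1 1 1

Derivation:
vaddr = 161 = 0b010100001
  top 2 bits -> l1_idx = 1
  next 2 bits -> l2_idx = 1
  bottom 5 bits -> offset = 1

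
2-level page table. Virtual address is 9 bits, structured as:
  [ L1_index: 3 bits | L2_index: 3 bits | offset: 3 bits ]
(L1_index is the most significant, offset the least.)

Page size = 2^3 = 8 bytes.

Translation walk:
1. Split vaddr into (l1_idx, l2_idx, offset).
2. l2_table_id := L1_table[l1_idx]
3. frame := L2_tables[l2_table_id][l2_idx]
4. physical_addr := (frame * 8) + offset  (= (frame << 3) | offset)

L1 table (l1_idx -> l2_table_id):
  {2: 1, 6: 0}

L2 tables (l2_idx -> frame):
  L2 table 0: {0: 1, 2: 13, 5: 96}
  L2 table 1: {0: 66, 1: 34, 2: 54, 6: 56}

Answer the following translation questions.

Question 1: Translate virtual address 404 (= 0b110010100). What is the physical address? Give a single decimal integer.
Answer: 108

Derivation:
vaddr = 404 = 0b110010100
Split: l1_idx=6, l2_idx=2, offset=4
L1[6] = 0
L2[0][2] = 13
paddr = 13 * 8 + 4 = 108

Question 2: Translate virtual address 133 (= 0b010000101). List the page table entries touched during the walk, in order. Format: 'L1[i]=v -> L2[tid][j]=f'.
vaddr = 133 = 0b010000101
Split: l1_idx=2, l2_idx=0, offset=5

Answer: L1[2]=1 -> L2[1][0]=66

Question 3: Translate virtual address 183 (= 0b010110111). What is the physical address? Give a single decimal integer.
vaddr = 183 = 0b010110111
Split: l1_idx=2, l2_idx=6, offset=7
L1[2] = 1
L2[1][6] = 56
paddr = 56 * 8 + 7 = 455

Answer: 455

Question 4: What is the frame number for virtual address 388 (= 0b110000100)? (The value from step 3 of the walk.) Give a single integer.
Answer: 1

Derivation:
vaddr = 388: l1_idx=6, l2_idx=0
L1[6] = 0; L2[0][0] = 1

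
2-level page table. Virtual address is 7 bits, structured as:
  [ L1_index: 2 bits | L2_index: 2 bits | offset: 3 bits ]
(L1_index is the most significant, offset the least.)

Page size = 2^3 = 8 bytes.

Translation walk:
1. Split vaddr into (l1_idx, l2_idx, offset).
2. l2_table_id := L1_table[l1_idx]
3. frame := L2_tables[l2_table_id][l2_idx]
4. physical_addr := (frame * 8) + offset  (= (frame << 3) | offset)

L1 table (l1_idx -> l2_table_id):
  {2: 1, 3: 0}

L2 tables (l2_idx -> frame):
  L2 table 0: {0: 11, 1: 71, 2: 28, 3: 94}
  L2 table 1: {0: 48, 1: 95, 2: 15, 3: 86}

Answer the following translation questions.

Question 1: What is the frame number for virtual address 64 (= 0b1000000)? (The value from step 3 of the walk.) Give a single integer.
Answer: 48

Derivation:
vaddr = 64: l1_idx=2, l2_idx=0
L1[2] = 1; L2[1][0] = 48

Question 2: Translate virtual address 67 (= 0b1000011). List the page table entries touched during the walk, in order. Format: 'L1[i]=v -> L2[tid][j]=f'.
Answer: L1[2]=1 -> L2[1][0]=48

Derivation:
vaddr = 67 = 0b1000011
Split: l1_idx=2, l2_idx=0, offset=3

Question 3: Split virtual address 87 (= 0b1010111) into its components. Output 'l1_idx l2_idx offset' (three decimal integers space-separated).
vaddr = 87 = 0b1010111
  top 2 bits -> l1_idx = 2
  next 2 bits -> l2_idx = 2
  bottom 3 bits -> offset = 7

Answer: 2 2 7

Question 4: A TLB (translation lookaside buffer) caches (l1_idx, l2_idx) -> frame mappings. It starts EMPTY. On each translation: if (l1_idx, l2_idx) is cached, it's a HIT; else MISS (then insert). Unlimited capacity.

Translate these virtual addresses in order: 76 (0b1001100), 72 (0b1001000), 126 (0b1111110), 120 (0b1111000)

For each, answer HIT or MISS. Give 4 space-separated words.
Answer: MISS HIT MISS HIT

Derivation:
vaddr=76: (2,1) not in TLB -> MISS, insert
vaddr=72: (2,1) in TLB -> HIT
vaddr=126: (3,3) not in TLB -> MISS, insert
vaddr=120: (3,3) in TLB -> HIT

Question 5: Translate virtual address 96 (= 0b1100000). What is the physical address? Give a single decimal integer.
Answer: 88

Derivation:
vaddr = 96 = 0b1100000
Split: l1_idx=3, l2_idx=0, offset=0
L1[3] = 0
L2[0][0] = 11
paddr = 11 * 8 + 0 = 88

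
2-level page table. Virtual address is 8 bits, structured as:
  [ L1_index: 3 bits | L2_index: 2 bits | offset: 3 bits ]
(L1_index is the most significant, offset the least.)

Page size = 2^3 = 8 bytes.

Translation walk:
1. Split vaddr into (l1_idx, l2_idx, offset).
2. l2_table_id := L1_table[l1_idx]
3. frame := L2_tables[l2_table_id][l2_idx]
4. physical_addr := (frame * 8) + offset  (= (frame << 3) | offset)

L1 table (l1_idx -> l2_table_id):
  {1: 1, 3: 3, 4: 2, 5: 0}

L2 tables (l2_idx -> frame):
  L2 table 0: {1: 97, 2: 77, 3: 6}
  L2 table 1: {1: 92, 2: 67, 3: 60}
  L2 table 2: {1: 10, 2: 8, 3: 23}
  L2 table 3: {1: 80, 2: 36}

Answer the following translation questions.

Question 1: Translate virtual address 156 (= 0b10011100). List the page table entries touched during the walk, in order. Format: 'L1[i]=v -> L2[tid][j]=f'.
Answer: L1[4]=2 -> L2[2][3]=23

Derivation:
vaddr = 156 = 0b10011100
Split: l1_idx=4, l2_idx=3, offset=4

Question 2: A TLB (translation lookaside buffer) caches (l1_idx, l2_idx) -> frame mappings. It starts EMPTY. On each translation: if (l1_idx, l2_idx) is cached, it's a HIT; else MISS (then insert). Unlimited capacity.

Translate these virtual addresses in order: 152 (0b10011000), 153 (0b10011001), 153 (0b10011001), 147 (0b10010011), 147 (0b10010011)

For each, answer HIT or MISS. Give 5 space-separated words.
vaddr=152: (4,3) not in TLB -> MISS, insert
vaddr=153: (4,3) in TLB -> HIT
vaddr=153: (4,3) in TLB -> HIT
vaddr=147: (4,2) not in TLB -> MISS, insert
vaddr=147: (4,2) in TLB -> HIT

Answer: MISS HIT HIT MISS HIT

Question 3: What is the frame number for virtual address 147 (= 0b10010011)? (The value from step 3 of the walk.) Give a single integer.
Answer: 8

Derivation:
vaddr = 147: l1_idx=4, l2_idx=2
L1[4] = 2; L2[2][2] = 8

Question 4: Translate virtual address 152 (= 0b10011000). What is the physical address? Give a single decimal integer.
Answer: 184

Derivation:
vaddr = 152 = 0b10011000
Split: l1_idx=4, l2_idx=3, offset=0
L1[4] = 2
L2[2][3] = 23
paddr = 23 * 8 + 0 = 184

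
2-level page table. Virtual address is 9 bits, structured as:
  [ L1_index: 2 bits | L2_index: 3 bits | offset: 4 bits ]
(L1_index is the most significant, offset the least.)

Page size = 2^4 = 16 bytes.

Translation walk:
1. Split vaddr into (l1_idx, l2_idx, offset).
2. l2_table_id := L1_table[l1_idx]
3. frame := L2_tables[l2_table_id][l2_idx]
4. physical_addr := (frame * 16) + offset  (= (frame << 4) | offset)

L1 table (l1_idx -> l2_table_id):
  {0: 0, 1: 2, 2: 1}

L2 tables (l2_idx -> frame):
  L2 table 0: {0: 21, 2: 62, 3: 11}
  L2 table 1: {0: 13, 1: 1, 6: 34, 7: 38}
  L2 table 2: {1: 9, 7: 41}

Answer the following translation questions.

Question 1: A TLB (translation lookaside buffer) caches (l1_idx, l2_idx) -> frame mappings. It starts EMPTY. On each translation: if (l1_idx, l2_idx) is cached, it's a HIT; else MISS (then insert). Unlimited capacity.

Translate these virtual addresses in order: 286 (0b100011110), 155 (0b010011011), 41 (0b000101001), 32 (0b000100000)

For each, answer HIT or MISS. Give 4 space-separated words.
Answer: MISS MISS MISS HIT

Derivation:
vaddr=286: (2,1) not in TLB -> MISS, insert
vaddr=155: (1,1) not in TLB -> MISS, insert
vaddr=41: (0,2) not in TLB -> MISS, insert
vaddr=32: (0,2) in TLB -> HIT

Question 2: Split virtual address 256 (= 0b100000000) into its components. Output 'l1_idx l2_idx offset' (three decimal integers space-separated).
vaddr = 256 = 0b100000000
  top 2 bits -> l1_idx = 2
  next 3 bits -> l2_idx = 0
  bottom 4 bits -> offset = 0

Answer: 2 0 0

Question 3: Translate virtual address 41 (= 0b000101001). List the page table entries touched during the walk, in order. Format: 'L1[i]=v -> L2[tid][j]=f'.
vaddr = 41 = 0b000101001
Split: l1_idx=0, l2_idx=2, offset=9

Answer: L1[0]=0 -> L2[0][2]=62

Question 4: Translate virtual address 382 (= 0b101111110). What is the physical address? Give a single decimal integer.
Answer: 622

Derivation:
vaddr = 382 = 0b101111110
Split: l1_idx=2, l2_idx=7, offset=14
L1[2] = 1
L2[1][7] = 38
paddr = 38 * 16 + 14 = 622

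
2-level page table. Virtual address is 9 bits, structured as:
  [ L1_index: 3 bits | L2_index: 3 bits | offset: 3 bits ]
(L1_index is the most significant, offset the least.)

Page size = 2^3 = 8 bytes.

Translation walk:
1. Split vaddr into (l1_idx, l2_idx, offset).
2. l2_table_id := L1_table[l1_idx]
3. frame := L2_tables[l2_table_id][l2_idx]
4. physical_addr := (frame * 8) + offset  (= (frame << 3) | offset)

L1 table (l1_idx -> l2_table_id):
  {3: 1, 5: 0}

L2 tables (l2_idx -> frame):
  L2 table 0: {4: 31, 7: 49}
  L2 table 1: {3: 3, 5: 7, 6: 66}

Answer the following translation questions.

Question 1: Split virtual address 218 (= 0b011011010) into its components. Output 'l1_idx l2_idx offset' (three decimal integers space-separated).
vaddr = 218 = 0b011011010
  top 3 bits -> l1_idx = 3
  next 3 bits -> l2_idx = 3
  bottom 3 bits -> offset = 2

Answer: 3 3 2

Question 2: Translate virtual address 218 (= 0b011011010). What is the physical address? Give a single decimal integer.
Answer: 26

Derivation:
vaddr = 218 = 0b011011010
Split: l1_idx=3, l2_idx=3, offset=2
L1[3] = 1
L2[1][3] = 3
paddr = 3 * 8 + 2 = 26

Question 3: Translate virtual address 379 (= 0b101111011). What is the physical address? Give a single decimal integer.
vaddr = 379 = 0b101111011
Split: l1_idx=5, l2_idx=7, offset=3
L1[5] = 0
L2[0][7] = 49
paddr = 49 * 8 + 3 = 395

Answer: 395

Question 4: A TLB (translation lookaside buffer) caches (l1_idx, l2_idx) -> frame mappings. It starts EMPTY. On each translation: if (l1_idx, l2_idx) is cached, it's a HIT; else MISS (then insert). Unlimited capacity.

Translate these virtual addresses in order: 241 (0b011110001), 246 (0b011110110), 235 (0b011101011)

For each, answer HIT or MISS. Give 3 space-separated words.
Answer: MISS HIT MISS

Derivation:
vaddr=241: (3,6) not in TLB -> MISS, insert
vaddr=246: (3,6) in TLB -> HIT
vaddr=235: (3,5) not in TLB -> MISS, insert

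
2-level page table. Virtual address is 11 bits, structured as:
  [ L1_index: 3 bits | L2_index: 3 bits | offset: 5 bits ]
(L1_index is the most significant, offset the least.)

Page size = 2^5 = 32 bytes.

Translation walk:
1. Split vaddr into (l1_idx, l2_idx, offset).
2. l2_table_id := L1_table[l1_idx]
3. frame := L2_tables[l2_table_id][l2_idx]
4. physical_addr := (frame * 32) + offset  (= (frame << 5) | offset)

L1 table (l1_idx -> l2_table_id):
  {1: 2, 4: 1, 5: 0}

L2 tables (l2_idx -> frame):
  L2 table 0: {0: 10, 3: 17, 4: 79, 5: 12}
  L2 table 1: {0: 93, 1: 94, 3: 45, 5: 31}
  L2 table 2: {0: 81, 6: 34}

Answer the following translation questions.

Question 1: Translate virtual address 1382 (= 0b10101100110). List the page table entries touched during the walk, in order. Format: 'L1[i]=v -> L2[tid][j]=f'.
Answer: L1[5]=0 -> L2[0][3]=17

Derivation:
vaddr = 1382 = 0b10101100110
Split: l1_idx=5, l2_idx=3, offset=6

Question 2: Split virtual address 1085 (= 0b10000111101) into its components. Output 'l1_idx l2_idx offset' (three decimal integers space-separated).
vaddr = 1085 = 0b10000111101
  top 3 bits -> l1_idx = 4
  next 3 bits -> l2_idx = 1
  bottom 5 bits -> offset = 29

Answer: 4 1 29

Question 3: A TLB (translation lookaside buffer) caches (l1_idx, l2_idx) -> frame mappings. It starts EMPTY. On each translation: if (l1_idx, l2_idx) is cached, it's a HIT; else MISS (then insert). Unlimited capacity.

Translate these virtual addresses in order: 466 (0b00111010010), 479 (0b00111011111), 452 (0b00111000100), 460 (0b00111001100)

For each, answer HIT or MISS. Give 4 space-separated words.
vaddr=466: (1,6) not in TLB -> MISS, insert
vaddr=479: (1,6) in TLB -> HIT
vaddr=452: (1,6) in TLB -> HIT
vaddr=460: (1,6) in TLB -> HIT

Answer: MISS HIT HIT HIT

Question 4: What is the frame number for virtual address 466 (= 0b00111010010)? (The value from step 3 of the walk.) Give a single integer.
vaddr = 466: l1_idx=1, l2_idx=6
L1[1] = 2; L2[2][6] = 34

Answer: 34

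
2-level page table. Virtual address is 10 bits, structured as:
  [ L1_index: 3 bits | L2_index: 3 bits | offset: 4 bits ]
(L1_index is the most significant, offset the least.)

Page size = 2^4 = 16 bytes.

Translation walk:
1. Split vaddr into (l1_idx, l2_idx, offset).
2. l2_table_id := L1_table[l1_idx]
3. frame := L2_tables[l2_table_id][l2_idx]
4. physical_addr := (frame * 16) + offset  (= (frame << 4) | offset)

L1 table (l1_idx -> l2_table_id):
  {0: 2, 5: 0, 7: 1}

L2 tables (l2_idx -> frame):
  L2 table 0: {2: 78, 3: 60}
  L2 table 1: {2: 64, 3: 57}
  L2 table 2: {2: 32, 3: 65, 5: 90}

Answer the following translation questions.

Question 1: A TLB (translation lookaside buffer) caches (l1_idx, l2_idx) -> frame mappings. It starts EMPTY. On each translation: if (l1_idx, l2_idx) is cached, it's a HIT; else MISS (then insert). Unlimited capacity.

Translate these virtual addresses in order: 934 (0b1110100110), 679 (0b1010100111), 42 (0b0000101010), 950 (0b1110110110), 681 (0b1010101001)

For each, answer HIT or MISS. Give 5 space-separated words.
vaddr=934: (7,2) not in TLB -> MISS, insert
vaddr=679: (5,2) not in TLB -> MISS, insert
vaddr=42: (0,2) not in TLB -> MISS, insert
vaddr=950: (7,3) not in TLB -> MISS, insert
vaddr=681: (5,2) in TLB -> HIT

Answer: MISS MISS MISS MISS HIT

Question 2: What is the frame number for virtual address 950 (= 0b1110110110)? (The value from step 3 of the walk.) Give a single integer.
vaddr = 950: l1_idx=7, l2_idx=3
L1[7] = 1; L2[1][3] = 57

Answer: 57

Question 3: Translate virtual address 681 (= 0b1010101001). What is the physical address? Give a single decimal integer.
Answer: 1257

Derivation:
vaddr = 681 = 0b1010101001
Split: l1_idx=5, l2_idx=2, offset=9
L1[5] = 0
L2[0][2] = 78
paddr = 78 * 16 + 9 = 1257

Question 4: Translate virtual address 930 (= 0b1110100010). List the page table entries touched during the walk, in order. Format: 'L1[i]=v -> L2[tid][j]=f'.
vaddr = 930 = 0b1110100010
Split: l1_idx=7, l2_idx=2, offset=2

Answer: L1[7]=1 -> L2[1][2]=64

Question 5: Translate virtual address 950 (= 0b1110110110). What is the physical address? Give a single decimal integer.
vaddr = 950 = 0b1110110110
Split: l1_idx=7, l2_idx=3, offset=6
L1[7] = 1
L2[1][3] = 57
paddr = 57 * 16 + 6 = 918

Answer: 918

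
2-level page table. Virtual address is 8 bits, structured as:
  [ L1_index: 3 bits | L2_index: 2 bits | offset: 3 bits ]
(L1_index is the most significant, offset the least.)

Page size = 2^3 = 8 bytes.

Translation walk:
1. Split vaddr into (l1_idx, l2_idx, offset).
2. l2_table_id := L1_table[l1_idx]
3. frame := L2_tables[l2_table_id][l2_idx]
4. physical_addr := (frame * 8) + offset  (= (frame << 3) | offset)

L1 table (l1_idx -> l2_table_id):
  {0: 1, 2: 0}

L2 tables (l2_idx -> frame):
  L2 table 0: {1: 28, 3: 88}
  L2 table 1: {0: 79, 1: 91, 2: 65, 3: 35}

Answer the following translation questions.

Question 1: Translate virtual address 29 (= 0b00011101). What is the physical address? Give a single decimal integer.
Answer: 285

Derivation:
vaddr = 29 = 0b00011101
Split: l1_idx=0, l2_idx=3, offset=5
L1[0] = 1
L2[1][3] = 35
paddr = 35 * 8 + 5 = 285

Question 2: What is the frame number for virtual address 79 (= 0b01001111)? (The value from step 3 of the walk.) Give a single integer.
vaddr = 79: l1_idx=2, l2_idx=1
L1[2] = 0; L2[0][1] = 28

Answer: 28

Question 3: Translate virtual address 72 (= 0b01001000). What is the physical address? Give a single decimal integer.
vaddr = 72 = 0b01001000
Split: l1_idx=2, l2_idx=1, offset=0
L1[2] = 0
L2[0][1] = 28
paddr = 28 * 8 + 0 = 224

Answer: 224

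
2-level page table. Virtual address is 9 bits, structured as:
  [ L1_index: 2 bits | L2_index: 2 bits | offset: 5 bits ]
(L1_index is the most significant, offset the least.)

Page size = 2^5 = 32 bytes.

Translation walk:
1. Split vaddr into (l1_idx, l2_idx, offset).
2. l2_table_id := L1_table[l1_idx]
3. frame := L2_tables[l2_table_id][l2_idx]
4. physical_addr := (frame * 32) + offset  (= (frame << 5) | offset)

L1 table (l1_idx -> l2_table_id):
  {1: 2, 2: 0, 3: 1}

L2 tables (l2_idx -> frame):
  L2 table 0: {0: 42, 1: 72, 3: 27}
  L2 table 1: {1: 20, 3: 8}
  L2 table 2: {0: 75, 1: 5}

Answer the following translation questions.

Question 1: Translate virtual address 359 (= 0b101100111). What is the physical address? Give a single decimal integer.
vaddr = 359 = 0b101100111
Split: l1_idx=2, l2_idx=3, offset=7
L1[2] = 0
L2[0][3] = 27
paddr = 27 * 32 + 7 = 871

Answer: 871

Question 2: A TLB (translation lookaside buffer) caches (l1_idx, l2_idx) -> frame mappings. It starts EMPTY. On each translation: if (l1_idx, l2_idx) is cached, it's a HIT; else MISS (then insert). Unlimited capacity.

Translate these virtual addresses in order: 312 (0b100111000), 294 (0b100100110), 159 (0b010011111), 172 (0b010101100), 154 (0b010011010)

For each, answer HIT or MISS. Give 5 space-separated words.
Answer: MISS HIT MISS MISS HIT

Derivation:
vaddr=312: (2,1) not in TLB -> MISS, insert
vaddr=294: (2,1) in TLB -> HIT
vaddr=159: (1,0) not in TLB -> MISS, insert
vaddr=172: (1,1) not in TLB -> MISS, insert
vaddr=154: (1,0) in TLB -> HIT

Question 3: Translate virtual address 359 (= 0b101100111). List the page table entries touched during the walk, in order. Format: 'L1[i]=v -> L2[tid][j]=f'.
vaddr = 359 = 0b101100111
Split: l1_idx=2, l2_idx=3, offset=7

Answer: L1[2]=0 -> L2[0][3]=27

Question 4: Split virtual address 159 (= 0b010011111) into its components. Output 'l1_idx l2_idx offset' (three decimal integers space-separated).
Answer: 1 0 31

Derivation:
vaddr = 159 = 0b010011111
  top 2 bits -> l1_idx = 1
  next 2 bits -> l2_idx = 0
  bottom 5 bits -> offset = 31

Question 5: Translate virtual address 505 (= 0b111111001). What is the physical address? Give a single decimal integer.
vaddr = 505 = 0b111111001
Split: l1_idx=3, l2_idx=3, offset=25
L1[3] = 1
L2[1][3] = 8
paddr = 8 * 32 + 25 = 281

Answer: 281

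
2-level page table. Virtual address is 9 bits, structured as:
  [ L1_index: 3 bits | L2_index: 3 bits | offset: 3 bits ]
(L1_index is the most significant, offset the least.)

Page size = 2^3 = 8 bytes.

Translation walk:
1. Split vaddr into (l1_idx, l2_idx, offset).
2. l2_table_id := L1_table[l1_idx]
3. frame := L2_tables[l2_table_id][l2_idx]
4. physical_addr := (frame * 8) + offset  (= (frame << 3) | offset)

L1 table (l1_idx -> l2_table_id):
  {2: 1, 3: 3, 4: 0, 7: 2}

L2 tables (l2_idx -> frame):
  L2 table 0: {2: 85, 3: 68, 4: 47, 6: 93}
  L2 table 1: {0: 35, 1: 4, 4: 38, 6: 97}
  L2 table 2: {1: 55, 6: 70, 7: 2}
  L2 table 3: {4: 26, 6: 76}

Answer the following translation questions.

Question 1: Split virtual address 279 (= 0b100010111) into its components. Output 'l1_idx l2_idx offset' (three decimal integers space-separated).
vaddr = 279 = 0b100010111
  top 3 bits -> l1_idx = 4
  next 3 bits -> l2_idx = 2
  bottom 3 bits -> offset = 7

Answer: 4 2 7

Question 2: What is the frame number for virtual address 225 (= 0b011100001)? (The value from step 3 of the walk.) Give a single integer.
vaddr = 225: l1_idx=3, l2_idx=4
L1[3] = 3; L2[3][4] = 26

Answer: 26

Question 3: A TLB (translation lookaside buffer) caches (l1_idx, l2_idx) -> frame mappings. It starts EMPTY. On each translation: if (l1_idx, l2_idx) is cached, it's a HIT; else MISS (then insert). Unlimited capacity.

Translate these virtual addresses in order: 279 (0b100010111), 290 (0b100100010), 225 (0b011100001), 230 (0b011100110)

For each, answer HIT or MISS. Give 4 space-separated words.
Answer: MISS MISS MISS HIT

Derivation:
vaddr=279: (4,2) not in TLB -> MISS, insert
vaddr=290: (4,4) not in TLB -> MISS, insert
vaddr=225: (3,4) not in TLB -> MISS, insert
vaddr=230: (3,4) in TLB -> HIT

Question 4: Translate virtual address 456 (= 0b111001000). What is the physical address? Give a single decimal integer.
Answer: 440

Derivation:
vaddr = 456 = 0b111001000
Split: l1_idx=7, l2_idx=1, offset=0
L1[7] = 2
L2[2][1] = 55
paddr = 55 * 8 + 0 = 440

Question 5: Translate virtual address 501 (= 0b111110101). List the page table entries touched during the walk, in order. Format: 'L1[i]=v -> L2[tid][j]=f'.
vaddr = 501 = 0b111110101
Split: l1_idx=7, l2_idx=6, offset=5

Answer: L1[7]=2 -> L2[2][6]=70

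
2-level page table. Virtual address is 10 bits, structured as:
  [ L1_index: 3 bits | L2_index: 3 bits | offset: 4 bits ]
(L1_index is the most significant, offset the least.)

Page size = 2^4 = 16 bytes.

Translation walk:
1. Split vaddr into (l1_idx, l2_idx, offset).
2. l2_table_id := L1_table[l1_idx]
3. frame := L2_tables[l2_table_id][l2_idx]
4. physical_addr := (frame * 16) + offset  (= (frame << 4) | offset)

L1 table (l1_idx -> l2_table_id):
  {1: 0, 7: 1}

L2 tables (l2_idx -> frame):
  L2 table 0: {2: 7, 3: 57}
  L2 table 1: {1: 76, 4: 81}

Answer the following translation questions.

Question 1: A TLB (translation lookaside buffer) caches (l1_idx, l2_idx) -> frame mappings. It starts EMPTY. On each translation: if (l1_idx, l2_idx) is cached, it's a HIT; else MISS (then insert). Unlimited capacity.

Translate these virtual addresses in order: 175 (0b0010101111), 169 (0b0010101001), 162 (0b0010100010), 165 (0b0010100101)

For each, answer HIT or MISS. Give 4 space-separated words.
vaddr=175: (1,2) not in TLB -> MISS, insert
vaddr=169: (1,2) in TLB -> HIT
vaddr=162: (1,2) in TLB -> HIT
vaddr=165: (1,2) in TLB -> HIT

Answer: MISS HIT HIT HIT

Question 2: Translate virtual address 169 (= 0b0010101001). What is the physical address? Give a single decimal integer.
Answer: 121

Derivation:
vaddr = 169 = 0b0010101001
Split: l1_idx=1, l2_idx=2, offset=9
L1[1] = 0
L2[0][2] = 7
paddr = 7 * 16 + 9 = 121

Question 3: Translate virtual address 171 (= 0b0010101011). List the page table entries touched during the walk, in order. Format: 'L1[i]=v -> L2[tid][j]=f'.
vaddr = 171 = 0b0010101011
Split: l1_idx=1, l2_idx=2, offset=11

Answer: L1[1]=0 -> L2[0][2]=7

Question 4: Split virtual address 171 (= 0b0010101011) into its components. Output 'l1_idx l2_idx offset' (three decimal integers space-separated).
vaddr = 171 = 0b0010101011
  top 3 bits -> l1_idx = 1
  next 3 bits -> l2_idx = 2
  bottom 4 bits -> offset = 11

Answer: 1 2 11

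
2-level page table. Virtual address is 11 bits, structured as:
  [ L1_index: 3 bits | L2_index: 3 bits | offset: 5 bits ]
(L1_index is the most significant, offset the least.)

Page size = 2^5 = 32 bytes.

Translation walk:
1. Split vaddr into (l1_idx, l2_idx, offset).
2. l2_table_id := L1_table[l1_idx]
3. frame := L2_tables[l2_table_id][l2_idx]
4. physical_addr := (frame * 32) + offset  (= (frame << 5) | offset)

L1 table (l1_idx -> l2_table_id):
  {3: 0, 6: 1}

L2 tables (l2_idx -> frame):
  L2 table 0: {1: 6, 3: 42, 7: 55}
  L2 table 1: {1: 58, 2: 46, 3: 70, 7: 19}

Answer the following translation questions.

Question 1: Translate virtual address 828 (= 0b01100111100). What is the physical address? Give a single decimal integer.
vaddr = 828 = 0b01100111100
Split: l1_idx=3, l2_idx=1, offset=28
L1[3] = 0
L2[0][1] = 6
paddr = 6 * 32 + 28 = 220

Answer: 220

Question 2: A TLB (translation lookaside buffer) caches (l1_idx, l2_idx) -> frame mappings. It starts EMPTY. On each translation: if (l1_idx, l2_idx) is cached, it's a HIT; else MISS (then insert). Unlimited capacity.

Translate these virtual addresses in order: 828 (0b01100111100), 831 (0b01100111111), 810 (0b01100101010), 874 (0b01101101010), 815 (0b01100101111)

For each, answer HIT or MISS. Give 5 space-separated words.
Answer: MISS HIT HIT MISS HIT

Derivation:
vaddr=828: (3,1) not in TLB -> MISS, insert
vaddr=831: (3,1) in TLB -> HIT
vaddr=810: (3,1) in TLB -> HIT
vaddr=874: (3,3) not in TLB -> MISS, insert
vaddr=815: (3,1) in TLB -> HIT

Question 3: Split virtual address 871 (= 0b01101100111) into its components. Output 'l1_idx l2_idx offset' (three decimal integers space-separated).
Answer: 3 3 7

Derivation:
vaddr = 871 = 0b01101100111
  top 3 bits -> l1_idx = 3
  next 3 bits -> l2_idx = 3
  bottom 5 bits -> offset = 7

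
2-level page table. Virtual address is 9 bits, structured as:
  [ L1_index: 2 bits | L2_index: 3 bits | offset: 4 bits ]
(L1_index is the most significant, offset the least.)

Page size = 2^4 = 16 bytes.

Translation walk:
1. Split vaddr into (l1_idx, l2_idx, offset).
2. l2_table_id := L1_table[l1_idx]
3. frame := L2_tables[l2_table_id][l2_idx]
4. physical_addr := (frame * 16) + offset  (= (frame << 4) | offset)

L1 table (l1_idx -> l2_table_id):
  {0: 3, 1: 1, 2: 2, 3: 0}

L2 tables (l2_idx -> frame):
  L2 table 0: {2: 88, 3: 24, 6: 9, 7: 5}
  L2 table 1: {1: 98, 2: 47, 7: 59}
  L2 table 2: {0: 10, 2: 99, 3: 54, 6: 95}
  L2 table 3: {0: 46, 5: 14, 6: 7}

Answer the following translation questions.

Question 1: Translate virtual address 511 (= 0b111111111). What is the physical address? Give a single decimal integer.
vaddr = 511 = 0b111111111
Split: l1_idx=3, l2_idx=7, offset=15
L1[3] = 0
L2[0][7] = 5
paddr = 5 * 16 + 15 = 95

Answer: 95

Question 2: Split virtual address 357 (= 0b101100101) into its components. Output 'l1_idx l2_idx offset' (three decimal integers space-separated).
Answer: 2 6 5

Derivation:
vaddr = 357 = 0b101100101
  top 2 bits -> l1_idx = 2
  next 3 bits -> l2_idx = 6
  bottom 4 bits -> offset = 5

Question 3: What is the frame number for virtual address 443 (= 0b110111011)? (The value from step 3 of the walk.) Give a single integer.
Answer: 24

Derivation:
vaddr = 443: l1_idx=3, l2_idx=3
L1[3] = 0; L2[0][3] = 24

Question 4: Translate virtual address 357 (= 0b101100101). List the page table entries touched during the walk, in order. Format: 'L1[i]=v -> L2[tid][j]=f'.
vaddr = 357 = 0b101100101
Split: l1_idx=2, l2_idx=6, offset=5

Answer: L1[2]=2 -> L2[2][6]=95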